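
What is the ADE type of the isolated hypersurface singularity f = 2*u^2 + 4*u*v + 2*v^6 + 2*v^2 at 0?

The Hessian of f at 0 is [[4, 4], [4, 4]] with rank 1, so corank 1. A Groebner basis of the Jacobian ideal J(f) in C{u,v} is {v^5, u + v}; counting standard monomials gives mu = 5. Corank 1: A-series; mu = 5 gives A_5.

A5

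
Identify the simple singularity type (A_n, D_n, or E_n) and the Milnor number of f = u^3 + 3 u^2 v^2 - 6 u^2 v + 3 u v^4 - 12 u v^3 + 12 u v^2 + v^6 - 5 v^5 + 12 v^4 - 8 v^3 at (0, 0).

The Hessian of f at 0 is [[0, 0], [0, 0]] with rank 0, so corank 2. A Groebner basis of the Jacobian ideal J(f) in C{u,v} is {v^4, u^3 - 6*u^2*v - 6*u^2 + 24*u*v + 16*v^3 - 24*v^2, u^2/2 + u*v^2 - 2*u*v - 2*v^3 + 2*v^2}; counting standard monomials gives mu = 8. Corank 2; j^3 = (u - 2*v)^3 is a perfect cube, so E-series; the 5-jet and mu = 8 give E_8.

Type E_8, Milnor number mu = 8.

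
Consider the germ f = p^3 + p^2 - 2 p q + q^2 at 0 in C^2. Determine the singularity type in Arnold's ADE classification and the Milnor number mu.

Type A2, Milnor number mu = 2.

The Hessian of f at 0 has rank 1. Corank 1: A-series; mu = 2 gives A_2.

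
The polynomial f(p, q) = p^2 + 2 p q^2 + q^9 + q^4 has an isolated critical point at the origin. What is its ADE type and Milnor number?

Type A8, Milnor number mu = 8.

The Hessian of f at 0 has rank 1. Corank 1: A-series; mu = 8 gives A_8.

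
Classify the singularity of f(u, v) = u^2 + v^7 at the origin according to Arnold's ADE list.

A6

The Hessian of f at 0 is [[2, 0], [0, 0]] with rank 1, so corank 1. A Groebner basis of the Jacobian ideal J(f) in C{u,v} is {v^6, u}; counting standard monomials gives mu = 6. Corank 1: A-series; mu = 6 gives A_6.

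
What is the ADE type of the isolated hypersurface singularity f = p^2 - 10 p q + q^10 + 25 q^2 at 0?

A9

The Hessian of f at 0 has rank 1. Corank 1: A-series; mu = 9 gives A_9.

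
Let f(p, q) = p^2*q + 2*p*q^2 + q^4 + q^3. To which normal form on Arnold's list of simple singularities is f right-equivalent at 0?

D_{5}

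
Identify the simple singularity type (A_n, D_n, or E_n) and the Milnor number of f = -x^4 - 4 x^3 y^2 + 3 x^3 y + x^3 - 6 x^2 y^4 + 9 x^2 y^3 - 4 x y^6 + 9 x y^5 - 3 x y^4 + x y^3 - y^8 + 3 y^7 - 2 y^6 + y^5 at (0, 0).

The Hessian of f at 0 has rank 0. Corank 2; j^3 = x^3 is a perfect cube, so E-series; the 4-jet and mu = 7 give E_7.

Type E_7, Milnor number mu = 7.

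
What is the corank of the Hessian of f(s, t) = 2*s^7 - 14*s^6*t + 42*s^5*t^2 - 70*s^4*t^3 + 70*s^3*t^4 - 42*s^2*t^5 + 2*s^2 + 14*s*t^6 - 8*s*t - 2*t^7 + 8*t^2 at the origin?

1

Hessian at 0 has rank 1.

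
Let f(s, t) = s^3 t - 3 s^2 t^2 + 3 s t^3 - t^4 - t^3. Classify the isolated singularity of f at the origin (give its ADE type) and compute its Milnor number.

The Hessian of f at 0 is [[0, 0], [0, 0]] with rank 0, so corank 2. A Groebner basis of the Jacobian ideal J(f) in C{s,t} is {s^3 - 3*s*t^2 - 3*t^2, s^2*t - 2*s*t^2, t^3}; counting standard monomials gives mu = 7. Corank 2; j^3 = -t^3 is a perfect cube, so E-series; the 4-jet and mu = 7 give E_7.

Type E_{7}, Milnor number mu = 7.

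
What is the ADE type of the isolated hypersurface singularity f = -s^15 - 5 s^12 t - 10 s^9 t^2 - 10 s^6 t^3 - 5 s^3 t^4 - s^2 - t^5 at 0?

A4

The Hessian of f at 0 is [[-2, 0], [0, 0]] with rank 1, so corank 1. A Groebner basis of the Jacobian ideal J(f) in C{s,t} is {t^4, s}; counting standard monomials gives mu = 4. Corank 1: A-series; mu = 4 gives A_4.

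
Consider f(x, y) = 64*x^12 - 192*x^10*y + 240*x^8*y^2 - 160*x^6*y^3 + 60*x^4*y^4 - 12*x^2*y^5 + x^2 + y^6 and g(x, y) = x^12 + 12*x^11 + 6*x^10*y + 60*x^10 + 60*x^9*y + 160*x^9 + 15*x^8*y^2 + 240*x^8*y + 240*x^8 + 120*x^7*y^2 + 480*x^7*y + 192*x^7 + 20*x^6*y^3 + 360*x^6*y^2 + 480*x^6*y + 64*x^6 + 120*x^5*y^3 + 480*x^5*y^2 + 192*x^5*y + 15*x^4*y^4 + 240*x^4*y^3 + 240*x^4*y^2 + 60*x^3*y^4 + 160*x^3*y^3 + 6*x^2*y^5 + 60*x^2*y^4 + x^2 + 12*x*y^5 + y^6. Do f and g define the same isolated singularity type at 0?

The Hessian of f at 0 has rank 1. Corank 1: A-series; mu = 5 gives A_5. The Hessian of g at 0 has rank 1. Corank 1: A-series; mu = 5 gives A_5. Both have type A_5, hence right-equivalent.

Yes.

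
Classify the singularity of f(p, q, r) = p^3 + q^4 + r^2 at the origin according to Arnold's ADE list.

The Hessian of f at 0 has rank 1. Corank 2; j^3 = p^3 is a perfect cube, so E-series; the 4-jet and mu = 6 give E_6.

E_6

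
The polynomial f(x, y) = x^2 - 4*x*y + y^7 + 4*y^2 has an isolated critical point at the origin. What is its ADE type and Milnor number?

The Hessian of f at 0 is [[2, -4], [-4, 8]] with rank 1, so corank 1. A Groebner basis of the Jacobian ideal J(f) in C{x,y} is {y^6, x - 2*y}; counting standard monomials gives mu = 6. Corank 1: A-series; mu = 6 gives A_6.

Type A_6, Milnor number mu = 6.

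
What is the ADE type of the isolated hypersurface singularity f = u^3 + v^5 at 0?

The Hessian of f at 0 is [[0, 0], [0, 0]] with rank 0, so corank 2. A Groebner basis of the Jacobian ideal J(f) in C{u,v} is {v^4, u^2}; counting standard monomials gives mu = 8. Corank 2; j^3 = u^3 is a perfect cube, so E-series; the 5-jet and mu = 8 give E_8.

E8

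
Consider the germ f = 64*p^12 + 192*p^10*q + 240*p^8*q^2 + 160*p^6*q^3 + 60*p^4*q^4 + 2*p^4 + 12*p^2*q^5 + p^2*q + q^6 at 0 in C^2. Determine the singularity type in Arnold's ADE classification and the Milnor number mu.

Type D_{7}, Milnor number mu = 7.

The Hessian of f at 0 has rank 0. Corank 2; j^3 = p^2*q has shape L^2 M (L != M), so D-series; mu = 7 gives D_7.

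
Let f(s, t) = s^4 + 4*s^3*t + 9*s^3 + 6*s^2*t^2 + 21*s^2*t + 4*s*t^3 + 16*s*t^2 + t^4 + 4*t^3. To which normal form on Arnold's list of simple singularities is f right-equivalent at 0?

D_5

The Hessian of f at 0 has rank 0. Corank 2; j^3 = (s + t)*(3*s + 2*t)^2 has shape L^2 M (L != M), so D-series; mu = 5 gives D_5.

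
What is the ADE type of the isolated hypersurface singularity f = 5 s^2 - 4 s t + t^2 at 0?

The Hessian of f at 0 has rank 2. Corank 0: nondegenerate Morse point, so A_1.

A1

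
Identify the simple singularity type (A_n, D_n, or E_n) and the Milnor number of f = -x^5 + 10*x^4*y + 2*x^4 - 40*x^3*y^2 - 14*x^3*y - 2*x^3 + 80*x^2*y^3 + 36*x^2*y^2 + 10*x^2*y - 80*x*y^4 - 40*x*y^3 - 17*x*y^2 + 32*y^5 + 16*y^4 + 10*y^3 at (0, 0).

The Hessian of f at 0 is [[0, 0], [0, 0]] with rank 0, so corank 2. A Groebner basis of the Jacobian ideal J(f) in C{x,y} is {y^3, x^2 - 11*y^2/2, x*y - 5*y^2/2}; counting standard monomials gives mu = 4. Corank 2; j^3 = -(x - 2*y)*(2*x^2 - 6*x*y + 5*y^2) splits into three distinct lines over C (the quadratic factor has nonzero discriminant), so D_4.

Type D_4, Milnor number mu = 4.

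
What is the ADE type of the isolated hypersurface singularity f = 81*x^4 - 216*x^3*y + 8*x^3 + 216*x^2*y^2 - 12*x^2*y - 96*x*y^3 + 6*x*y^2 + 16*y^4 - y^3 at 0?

E_{6}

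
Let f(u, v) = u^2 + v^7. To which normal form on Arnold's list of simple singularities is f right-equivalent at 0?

A_{6}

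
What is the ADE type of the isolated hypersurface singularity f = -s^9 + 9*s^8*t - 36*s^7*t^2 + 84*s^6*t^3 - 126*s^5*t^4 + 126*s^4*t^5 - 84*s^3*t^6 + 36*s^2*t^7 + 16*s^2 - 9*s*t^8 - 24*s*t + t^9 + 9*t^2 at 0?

A8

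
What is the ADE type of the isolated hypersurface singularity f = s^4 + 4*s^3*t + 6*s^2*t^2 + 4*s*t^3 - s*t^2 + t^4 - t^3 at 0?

The Hessian of f at 0 has rank 0. Corank 2; j^3 = -t^2*(s + t) has shape L^2 M (L != M), so D-series; mu = 5 gives D_5.

D_5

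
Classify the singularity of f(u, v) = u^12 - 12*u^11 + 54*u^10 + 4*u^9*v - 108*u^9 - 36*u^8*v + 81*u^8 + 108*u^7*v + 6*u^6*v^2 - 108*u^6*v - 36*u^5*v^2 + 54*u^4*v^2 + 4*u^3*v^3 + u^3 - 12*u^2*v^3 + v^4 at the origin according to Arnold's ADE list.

E6

The Hessian of f at 0 has rank 0. Corank 2; j^3 = u^3 is a perfect cube, so E-series; the 4-jet and mu = 6 give E_6.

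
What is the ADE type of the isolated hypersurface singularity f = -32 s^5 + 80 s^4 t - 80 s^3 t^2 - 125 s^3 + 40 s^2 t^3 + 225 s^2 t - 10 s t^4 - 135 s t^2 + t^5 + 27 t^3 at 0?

E_{8}

The Hessian of f at 0 has rank 0. Corank 2; j^3 = -(5*s - 3*t)^3 is a perfect cube, so E-series; the 5-jet and mu = 8 give E_8.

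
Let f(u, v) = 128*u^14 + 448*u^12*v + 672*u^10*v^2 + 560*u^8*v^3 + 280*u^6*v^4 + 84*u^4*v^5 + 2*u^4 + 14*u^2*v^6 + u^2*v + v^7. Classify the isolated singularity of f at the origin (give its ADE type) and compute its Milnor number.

The Hessian of f at 0 has rank 0. Corank 2; j^3 = u^2*v has shape L^2 M (L != M), so D-series; mu = 8 gives D_8.

Type D_{8}, Milnor number mu = 8.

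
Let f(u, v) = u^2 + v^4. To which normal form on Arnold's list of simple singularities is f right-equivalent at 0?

The Hessian of f at 0 has rank 1. Corank 1: A-series; mu = 3 gives A_3.

A_3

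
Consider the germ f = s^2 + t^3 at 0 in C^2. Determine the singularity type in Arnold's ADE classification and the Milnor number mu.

Type A_{2}, Milnor number mu = 2.

The Hessian of f at 0 has rank 1. Corank 1: A-series; mu = 2 gives A_2.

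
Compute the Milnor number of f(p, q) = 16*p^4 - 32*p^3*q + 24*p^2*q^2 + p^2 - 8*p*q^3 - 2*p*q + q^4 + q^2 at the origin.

3

The Hessian of f at 0 has rank 1. Corank 1: A-series; mu = 3 gives A_3.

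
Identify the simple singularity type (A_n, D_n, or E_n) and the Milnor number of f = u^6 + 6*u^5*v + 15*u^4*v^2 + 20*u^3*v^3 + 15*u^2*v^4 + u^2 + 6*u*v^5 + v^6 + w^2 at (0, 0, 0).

The Hessian of f at 0 is [[2, 0, 0], [0, 0, 0], [0, 0, 2]] with rank 2, so corank 1. A Groebner basis of the Jacobian ideal J(f) in C{u,v,w} is {v^5, u, w}; counting standard monomials gives mu = 5. Corank 1: A-series; mu = 5 gives A_5.

Type A_{5}, Milnor number mu = 5.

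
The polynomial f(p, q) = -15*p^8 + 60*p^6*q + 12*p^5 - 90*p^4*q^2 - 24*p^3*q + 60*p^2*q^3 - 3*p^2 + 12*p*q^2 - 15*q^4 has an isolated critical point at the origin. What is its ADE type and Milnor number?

Type A_3, Milnor number mu = 3.

The Hessian of f at 0 is [[-6, 0], [0, 0]] with rank 1, so corank 1. A Groebner basis of the Jacobian ideal J(f) in C{p,q} is {p^2, p*q, -p/2 + q^2}; counting standard monomials gives mu = 3. Corank 1: A-series; mu = 3 gives A_3.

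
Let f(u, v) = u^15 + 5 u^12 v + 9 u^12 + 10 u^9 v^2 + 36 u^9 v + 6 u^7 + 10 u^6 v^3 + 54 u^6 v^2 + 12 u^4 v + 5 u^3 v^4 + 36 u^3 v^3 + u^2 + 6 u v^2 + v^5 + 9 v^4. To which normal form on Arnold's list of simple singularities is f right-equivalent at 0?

The Hessian of f at 0 has rank 1. Corank 1: A-series; mu = 4 gives A_4.

A_4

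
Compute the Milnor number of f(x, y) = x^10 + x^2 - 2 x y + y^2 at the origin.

9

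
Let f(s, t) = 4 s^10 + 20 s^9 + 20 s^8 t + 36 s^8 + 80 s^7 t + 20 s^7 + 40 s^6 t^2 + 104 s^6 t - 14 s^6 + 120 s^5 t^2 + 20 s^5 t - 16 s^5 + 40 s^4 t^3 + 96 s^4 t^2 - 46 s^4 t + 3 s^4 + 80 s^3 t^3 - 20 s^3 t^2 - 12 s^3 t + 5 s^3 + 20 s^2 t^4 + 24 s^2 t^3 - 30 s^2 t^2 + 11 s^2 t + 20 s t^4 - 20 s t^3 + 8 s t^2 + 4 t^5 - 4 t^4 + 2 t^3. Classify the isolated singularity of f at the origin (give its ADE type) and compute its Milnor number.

The Hessian of f at 0 is [[0, 0], [0, 0]] with rank 0, so corank 2. A Groebner basis of the Jacobian ideal J(f) in C{s,t} is {t^3, s^2 + 2*t^2, s*t - t^2}; counting standard monomials gives mu = 4. Corank 2; j^3 = (s + t)*(5*s^2 + 6*s*t + 2*t^2) splits into three distinct lines over C (the quadratic factor has nonzero discriminant), so D_4.

Type D_4, Milnor number mu = 4.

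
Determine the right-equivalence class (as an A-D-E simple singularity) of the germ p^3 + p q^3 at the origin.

The Hessian of f at 0 has rank 0. Corank 2; j^3 = p^3 is a perfect cube, so E-series; the 4-jet and mu = 7 give E_7.

E_{7}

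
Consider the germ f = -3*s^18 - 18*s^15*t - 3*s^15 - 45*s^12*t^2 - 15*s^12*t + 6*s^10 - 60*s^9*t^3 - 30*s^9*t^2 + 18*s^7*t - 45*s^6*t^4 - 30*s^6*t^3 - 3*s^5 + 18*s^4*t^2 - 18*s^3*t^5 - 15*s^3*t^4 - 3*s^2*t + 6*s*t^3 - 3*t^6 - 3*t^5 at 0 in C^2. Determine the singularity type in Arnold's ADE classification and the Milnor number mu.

Type D_7, Milnor number mu = 7.

The Hessian of f at 0 is [[0, 0], [0, 0]] with rank 0, so corank 2. A Groebner basis of the Jacobian ideal J(f) in C{s,t} is {s^3, s^2*t + s^2/6 - s*t^2/6, -s*t + t^3}; counting standard monomials gives mu = 7. Corank 2; j^3 = -3*s^2*t has shape L^2 M (L != M), so D-series; mu = 7 gives D_7.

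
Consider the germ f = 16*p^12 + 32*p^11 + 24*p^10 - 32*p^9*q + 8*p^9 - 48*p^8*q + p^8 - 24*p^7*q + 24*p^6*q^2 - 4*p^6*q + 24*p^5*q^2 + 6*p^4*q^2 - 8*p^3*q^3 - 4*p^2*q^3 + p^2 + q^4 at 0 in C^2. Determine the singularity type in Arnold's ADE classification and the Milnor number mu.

The Hessian of f at 0 is [[2, 0], [0, 0]] with rank 1, so corank 1. A Groebner basis of the Jacobian ideal J(f) in C{p,q} is {q^3, p}; counting standard monomials gives mu = 3. Corank 1: A-series; mu = 3 gives A_3.

Type A_3, Milnor number mu = 3.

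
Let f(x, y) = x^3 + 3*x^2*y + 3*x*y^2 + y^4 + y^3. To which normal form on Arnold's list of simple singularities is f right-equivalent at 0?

E_6

The Hessian of f at 0 has rank 0. Corank 2; j^3 = (x + y)^3 is a perfect cube, so E-series; the 4-jet and mu = 6 give E_6.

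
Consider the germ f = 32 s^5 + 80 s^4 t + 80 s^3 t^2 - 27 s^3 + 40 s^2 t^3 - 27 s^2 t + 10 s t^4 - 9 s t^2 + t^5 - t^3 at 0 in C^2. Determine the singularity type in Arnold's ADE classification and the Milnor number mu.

Type E_8, Milnor number mu = 8.

The Hessian of f at 0 is [[0, 0], [0, 0]] with rank 0, so corank 2. A Groebner basis of the Jacobian ideal J(f) in C{s,t} is {t^5, s*t^3 + 3*t^4/8, s^2 + 2*s*t/3 + t^2/9}; counting standard monomials gives mu = 8. Corank 2; j^3 = -(3*s + t)^3 is a perfect cube, so E-series; the 5-jet and mu = 8 give E_8.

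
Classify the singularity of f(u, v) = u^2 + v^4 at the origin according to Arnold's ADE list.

A3

The Hessian of f at 0 has rank 1. Corank 1: A-series; mu = 3 gives A_3.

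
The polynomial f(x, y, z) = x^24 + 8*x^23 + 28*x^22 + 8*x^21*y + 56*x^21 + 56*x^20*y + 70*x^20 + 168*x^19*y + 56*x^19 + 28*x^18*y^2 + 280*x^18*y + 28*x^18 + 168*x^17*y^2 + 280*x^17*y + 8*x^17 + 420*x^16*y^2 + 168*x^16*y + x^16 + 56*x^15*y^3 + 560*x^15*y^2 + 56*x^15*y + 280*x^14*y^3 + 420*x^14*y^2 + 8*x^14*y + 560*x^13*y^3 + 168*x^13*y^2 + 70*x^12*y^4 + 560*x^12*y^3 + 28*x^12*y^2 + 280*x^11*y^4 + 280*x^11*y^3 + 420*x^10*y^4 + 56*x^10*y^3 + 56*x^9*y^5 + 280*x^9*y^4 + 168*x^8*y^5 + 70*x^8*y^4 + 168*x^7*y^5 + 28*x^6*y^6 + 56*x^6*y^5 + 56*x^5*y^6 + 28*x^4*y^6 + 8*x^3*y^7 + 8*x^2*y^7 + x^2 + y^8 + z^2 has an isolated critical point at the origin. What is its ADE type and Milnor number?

The Hessian of f at 0 has rank 2. Corank 1: A-series; mu = 7 gives A_7.

Type A_7, Milnor number mu = 7.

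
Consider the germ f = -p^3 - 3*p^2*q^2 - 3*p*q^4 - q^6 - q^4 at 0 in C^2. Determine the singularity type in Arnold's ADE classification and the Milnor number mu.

The Hessian of f at 0 is [[0, 0], [0, 0]] with rank 0, so corank 2. A Groebner basis of the Jacobian ideal J(f) in C{p,q} is {p^3, p^2*q, p^2/2 + p*q^2, q^3}; counting standard monomials gives mu = 6. Corank 2; j^3 = -p^3 is a perfect cube, so E-series; the 4-jet and mu = 6 give E_6.

Type E6, Milnor number mu = 6.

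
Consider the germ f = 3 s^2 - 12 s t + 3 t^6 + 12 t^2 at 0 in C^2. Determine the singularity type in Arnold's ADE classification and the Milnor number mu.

The Hessian of f at 0 is [[6, -12], [-12, 24]] with rank 1, so corank 1. A Groebner basis of the Jacobian ideal J(f) in C{s,t} is {t^5, s - 2*t}; counting standard monomials gives mu = 5. Corank 1: A-series; mu = 5 gives A_5.

Type A_5, Milnor number mu = 5.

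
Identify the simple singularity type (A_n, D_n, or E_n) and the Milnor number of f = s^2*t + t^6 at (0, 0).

Type D_{7}, Milnor number mu = 7.

The Hessian of f at 0 has rank 0. Corank 2; j^3 = s^2*t has shape L^2 M (L != M), so D-series; mu = 7 gives D_7.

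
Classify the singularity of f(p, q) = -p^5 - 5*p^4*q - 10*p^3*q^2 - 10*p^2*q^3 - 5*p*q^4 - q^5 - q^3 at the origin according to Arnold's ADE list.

E8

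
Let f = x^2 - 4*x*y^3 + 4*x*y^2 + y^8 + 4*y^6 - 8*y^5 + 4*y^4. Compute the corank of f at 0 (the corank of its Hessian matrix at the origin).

1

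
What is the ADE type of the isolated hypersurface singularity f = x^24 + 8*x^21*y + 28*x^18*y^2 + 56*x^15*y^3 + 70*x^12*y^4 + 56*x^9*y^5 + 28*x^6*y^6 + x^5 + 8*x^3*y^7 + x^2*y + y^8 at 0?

D9

The Hessian of f at 0 has rank 0. Corank 2; j^3 = x^2*y has shape L^2 M (L != M), so D-series; mu = 9 gives D_9.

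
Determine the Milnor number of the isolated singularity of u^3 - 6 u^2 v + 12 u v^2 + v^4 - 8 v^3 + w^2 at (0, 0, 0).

6

The Hessian of f at 0 has rank 1. Corank 2; j^3 = (u - 2*v)^3 is a perfect cube, so E-series; the 4-jet and mu = 6 give E_6.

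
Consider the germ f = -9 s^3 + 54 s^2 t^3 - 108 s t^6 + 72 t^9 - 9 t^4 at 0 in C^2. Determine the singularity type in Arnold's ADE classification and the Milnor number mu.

Type E_6, Milnor number mu = 6.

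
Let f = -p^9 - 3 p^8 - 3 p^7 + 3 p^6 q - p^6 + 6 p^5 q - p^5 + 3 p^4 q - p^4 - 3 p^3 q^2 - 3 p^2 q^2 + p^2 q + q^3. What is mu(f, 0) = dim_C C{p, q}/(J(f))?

The Hessian of f at 0 has rank 0. Corank 2; j^3 = q*(p^2 + q^2) splits into three distinct lines over C (the quadratic factor has nonzero discriminant), so D_4.

4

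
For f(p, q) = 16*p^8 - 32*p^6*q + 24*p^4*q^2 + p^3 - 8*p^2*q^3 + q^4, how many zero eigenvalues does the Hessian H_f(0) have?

Hessian at 0 has rank 0.

2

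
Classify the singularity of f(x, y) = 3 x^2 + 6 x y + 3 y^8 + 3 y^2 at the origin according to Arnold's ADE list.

A7

The Hessian of f at 0 has rank 1. Corank 1: A-series; mu = 7 gives A_7.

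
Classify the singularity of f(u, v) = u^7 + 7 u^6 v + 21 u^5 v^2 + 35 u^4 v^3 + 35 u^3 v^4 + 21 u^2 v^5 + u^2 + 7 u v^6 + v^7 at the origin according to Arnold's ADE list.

A_{6}

The Hessian of f at 0 has rank 1. Corank 1: A-series; mu = 6 gives A_6.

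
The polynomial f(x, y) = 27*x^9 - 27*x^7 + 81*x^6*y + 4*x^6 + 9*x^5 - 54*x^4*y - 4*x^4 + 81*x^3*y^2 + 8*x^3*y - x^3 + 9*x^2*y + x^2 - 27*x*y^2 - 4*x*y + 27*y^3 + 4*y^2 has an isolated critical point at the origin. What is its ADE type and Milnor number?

The Hessian of f at 0 has rank 1. Corank 1: A-series; mu = 2 gives A_2.

Type A2, Milnor number mu = 2.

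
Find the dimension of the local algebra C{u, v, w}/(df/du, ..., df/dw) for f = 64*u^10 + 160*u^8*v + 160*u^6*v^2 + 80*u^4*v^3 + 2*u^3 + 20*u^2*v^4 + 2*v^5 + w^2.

8

The Hessian of f at 0 is [[0, 0, 0], [0, 0, 0], [0, 0, 2]] with rank 1, so corank 2. A Groebner basis of the Jacobian ideal J(f) in C{u,v,w} is {v^4, u^2, w}; counting standard monomials gives mu = 8. Corank 2; j^3 = 2*u^3 is a perfect cube, so E-series; the 5-jet and mu = 8 give E_8.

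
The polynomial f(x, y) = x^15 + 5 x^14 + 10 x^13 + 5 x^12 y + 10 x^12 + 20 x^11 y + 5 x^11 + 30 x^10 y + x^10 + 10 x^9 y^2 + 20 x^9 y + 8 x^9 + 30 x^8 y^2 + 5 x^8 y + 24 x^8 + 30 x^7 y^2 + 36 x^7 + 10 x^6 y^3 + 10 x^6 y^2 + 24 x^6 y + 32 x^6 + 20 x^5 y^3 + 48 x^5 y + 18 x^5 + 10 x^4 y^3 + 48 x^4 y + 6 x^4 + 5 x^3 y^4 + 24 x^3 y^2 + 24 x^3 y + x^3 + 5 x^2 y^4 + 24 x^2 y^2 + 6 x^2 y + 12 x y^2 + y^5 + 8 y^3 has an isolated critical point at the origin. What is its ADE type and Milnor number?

The Hessian of f at 0 has rank 0. Corank 2; j^3 = (x + 2*y)^3 is a perfect cube, so E-series; the 5-jet and mu = 8 give E_8.

Type E_8, Milnor number mu = 8.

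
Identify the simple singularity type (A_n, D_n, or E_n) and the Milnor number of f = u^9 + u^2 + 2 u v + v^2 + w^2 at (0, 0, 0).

Type A_8, Milnor number mu = 8.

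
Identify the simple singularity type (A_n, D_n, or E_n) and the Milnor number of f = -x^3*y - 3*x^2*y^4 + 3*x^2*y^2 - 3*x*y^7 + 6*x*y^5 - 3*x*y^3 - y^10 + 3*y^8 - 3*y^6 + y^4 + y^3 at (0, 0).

Type E7, Milnor number mu = 7.

The Hessian of f at 0 has rank 0. Corank 2; j^3 = y^3 is a perfect cube, so E-series; the 4-jet and mu = 7 give E_7.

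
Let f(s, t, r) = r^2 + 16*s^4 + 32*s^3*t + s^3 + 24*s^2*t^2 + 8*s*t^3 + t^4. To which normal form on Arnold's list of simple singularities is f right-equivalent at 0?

E6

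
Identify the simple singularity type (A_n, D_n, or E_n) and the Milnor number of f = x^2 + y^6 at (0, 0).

The Hessian of f at 0 is [[2, 0], [0, 0]] with rank 1, so corank 1. A Groebner basis of the Jacobian ideal J(f) in C{x,y} is {y^5, x}; counting standard monomials gives mu = 5. Corank 1: A-series; mu = 5 gives A_5.

Type A_5, Milnor number mu = 5.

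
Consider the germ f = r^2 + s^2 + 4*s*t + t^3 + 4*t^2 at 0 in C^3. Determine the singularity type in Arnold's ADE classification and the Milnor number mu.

Type A_{2}, Milnor number mu = 2.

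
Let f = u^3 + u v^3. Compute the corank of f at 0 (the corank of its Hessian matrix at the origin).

2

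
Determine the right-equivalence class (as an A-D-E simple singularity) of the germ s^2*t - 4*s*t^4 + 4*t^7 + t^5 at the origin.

D_{6}

The Hessian of f at 0 is [[0, 0], [0, 0]] with rank 0, so corank 2. A Groebner basis of the Jacobian ideal J(f) in C{s,t} is {-s*t/2 + t^4, s*t^2, s^2 + 5*s*t/2}; counting standard monomials gives mu = 6. Corank 2; j^3 = s^2*t has shape L^2 M (L != M), so D-series; mu = 6 gives D_6.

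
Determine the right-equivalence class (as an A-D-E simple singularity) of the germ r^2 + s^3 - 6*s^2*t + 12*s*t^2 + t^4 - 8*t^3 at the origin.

E6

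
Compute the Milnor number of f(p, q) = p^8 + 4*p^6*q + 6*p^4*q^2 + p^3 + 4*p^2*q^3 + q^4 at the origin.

6

The Hessian of f at 0 has rank 0. Corank 2; j^3 = p^3 is a perfect cube, so E-series; the 4-jet and mu = 6 give E_6.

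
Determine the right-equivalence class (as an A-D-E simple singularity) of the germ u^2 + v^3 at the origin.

A_{2}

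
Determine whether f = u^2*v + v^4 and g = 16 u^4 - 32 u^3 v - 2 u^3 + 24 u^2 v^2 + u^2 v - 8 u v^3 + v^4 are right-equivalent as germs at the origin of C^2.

The Hessian of f at 0 has rank 0. Corank 2; j^3 = u^2*v has shape L^2 M (L != M), so D-series; mu = 5 gives D_5. The Hessian of g at 0 has rank 0. Corank 2; j^3 = -u^2*(2*u - v) has shape L^2 M (L != M), so D-series; mu = 5 gives D_5. Both have type D_5, hence right-equivalent.

Yes.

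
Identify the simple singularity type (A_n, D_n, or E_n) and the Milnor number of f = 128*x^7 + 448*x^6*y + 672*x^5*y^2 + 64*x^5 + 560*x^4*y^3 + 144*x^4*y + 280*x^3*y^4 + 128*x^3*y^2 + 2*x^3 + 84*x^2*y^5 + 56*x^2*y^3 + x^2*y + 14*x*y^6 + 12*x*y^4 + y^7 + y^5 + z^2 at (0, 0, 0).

Type D_6, Milnor number mu = 6.

The Hessian of f at 0 has rank 1. Corank 2; j^3 = x^2*(2*x + y) has shape L^2 M (L != M), so D-series; mu = 6 gives D_6.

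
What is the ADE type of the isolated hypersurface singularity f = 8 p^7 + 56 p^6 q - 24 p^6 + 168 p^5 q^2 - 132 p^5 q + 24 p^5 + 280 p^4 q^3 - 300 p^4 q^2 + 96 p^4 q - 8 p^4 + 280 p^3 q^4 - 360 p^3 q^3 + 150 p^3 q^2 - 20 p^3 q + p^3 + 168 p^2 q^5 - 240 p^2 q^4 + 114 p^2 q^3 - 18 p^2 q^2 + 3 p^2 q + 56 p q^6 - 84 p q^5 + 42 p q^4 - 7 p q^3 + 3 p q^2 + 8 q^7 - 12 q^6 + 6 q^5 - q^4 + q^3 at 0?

E_{7}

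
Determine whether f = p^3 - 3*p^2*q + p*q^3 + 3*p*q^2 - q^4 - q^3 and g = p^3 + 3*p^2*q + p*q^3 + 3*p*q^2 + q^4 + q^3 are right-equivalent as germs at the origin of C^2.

Yes.

The Hessian of f at 0 has rank 0. Corank 2; j^3 = (p - q)^3 is a perfect cube, so E-series; the 4-jet and mu = 7 give E_7. The Hessian of g at 0 has rank 0. Corank 2; j^3 = (p + q)^3 is a perfect cube, so E-series; the 4-jet and mu = 7 give E_7. Both have type E_7, hence right-equivalent.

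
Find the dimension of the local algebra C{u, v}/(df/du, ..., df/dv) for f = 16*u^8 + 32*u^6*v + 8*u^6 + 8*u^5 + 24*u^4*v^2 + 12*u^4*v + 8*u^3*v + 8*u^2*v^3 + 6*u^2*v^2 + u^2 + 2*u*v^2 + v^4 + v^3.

2

The Hessian of f at 0 is [[2, 0], [0, 0]] with rank 1, so corank 1. A Groebner basis of the Jacobian ideal J(f) in C{u,v} is {v^2, u}; counting standard monomials gives mu = 2. Corank 1: A-series; mu = 2 gives A_2.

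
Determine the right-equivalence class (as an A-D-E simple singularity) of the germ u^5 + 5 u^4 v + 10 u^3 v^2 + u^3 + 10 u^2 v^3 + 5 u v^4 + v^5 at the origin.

The Hessian of f at 0 is [[0, 0], [0, 0]] with rank 0, so corank 2. A Groebner basis of the Jacobian ideal J(f) in C{u,v} is {v^5, u*v^3 + v^4/4, u^2}; counting standard monomials gives mu = 8. Corank 2; j^3 = u^3 is a perfect cube, so E-series; the 5-jet and mu = 8 give E_8.

E_8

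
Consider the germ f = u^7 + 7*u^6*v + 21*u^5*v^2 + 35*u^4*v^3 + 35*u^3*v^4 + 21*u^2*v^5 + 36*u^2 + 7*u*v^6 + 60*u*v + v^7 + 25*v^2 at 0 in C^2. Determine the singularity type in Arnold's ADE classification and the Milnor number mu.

The Hessian of f at 0 has rank 1. Corank 1: A-series; mu = 6 gives A_6.

Type A_6, Milnor number mu = 6.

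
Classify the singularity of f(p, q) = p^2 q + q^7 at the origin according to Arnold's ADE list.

D_8

The Hessian of f at 0 has rank 0. Corank 2; j^3 = p^2*q has shape L^2 M (L != M), so D-series; mu = 8 gives D_8.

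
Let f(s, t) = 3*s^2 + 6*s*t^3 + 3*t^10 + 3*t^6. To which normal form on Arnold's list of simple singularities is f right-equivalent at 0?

A9

The Hessian of f at 0 has rank 1. Corank 1: A-series; mu = 9 gives A_9.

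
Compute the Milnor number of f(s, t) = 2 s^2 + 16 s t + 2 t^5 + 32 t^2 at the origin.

4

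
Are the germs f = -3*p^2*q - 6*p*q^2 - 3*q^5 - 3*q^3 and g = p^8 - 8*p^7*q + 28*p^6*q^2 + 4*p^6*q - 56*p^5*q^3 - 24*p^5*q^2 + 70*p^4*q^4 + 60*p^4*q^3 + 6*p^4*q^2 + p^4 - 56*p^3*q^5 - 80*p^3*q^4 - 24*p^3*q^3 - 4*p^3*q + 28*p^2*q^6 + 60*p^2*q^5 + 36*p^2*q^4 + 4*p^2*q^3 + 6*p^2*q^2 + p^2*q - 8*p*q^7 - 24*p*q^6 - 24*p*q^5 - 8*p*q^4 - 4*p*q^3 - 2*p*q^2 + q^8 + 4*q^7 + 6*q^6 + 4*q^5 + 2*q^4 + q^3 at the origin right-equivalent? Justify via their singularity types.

No.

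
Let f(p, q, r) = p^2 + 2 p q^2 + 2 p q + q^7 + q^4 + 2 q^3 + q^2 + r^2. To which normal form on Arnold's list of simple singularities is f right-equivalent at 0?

The Hessian of f at 0 is [[2, 2, 0], [2, 2, 0], [0, 0, 2]] with rank 2, so corank 1. A Groebner basis of the Jacobian ideal J(f) in C{p,q,r} is {p^3 + 3*p^2*q - 3*p^2 - 4*p*q + p + q, p + q^2 + q, r}; counting standard monomials gives mu = 6. Corank 1: A-series; mu = 6 gives A_6.

A_{6}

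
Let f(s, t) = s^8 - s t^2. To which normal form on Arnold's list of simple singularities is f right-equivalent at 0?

The Hessian of f at 0 has rank 0. Corank 2; j^3 = -s*t^2 has shape L^2 M (L != M), so D-series; mu = 9 gives D_9.

D_{9}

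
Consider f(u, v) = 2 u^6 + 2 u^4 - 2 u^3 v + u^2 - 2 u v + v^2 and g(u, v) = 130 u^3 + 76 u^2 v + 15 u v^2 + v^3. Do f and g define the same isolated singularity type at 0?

The Hessian of f at 0 is [[2, -2], [-2, 2]] with rank 1, so corank 1. A Groebner basis of the Jacobian ideal J(f) in C{u,v} is {u*v^2 + u - v, u + v^3 - v, u^2 - 2*u*v + v^2}; counting standard monomials gives mu = 5. Corank 1: A-series; mu = 5 gives A_5. The Hessian of g at 0 is [[0, 0], [0, 0]] with rank 0, so corank 2. A Groebner basis of the Jacobian ideal J(g) in C{u,v} is {v^3, u^2 - 3*v^2/74, u*v + 15*v^2/74}; counting standard monomials gives mu = 4. Corank 2; j^3 = (5*u + v)*(26*u^2 + 10*u*v + v^2) splits into three distinct lines over C (the quadratic factor has nonzero discriminant), so D_4. f is A_5 but g is D_4, hence not right-equivalent.

No.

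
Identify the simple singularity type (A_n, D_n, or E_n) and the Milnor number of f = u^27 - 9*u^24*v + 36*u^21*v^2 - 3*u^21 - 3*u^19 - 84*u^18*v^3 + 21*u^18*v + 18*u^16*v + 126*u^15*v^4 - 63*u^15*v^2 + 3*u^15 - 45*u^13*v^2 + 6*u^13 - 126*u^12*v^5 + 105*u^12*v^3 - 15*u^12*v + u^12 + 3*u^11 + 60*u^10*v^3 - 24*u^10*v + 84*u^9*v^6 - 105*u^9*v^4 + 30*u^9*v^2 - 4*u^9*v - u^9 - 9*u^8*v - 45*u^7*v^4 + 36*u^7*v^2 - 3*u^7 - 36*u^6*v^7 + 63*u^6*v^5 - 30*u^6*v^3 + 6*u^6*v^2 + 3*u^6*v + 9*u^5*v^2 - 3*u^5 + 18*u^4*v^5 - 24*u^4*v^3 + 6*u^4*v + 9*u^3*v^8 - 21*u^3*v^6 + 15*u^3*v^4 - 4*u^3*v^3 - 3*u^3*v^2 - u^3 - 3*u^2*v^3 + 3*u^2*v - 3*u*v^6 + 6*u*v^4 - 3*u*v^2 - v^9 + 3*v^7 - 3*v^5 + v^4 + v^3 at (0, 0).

Type E6, Milnor number mu = 6.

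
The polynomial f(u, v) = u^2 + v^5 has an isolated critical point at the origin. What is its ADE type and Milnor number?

Type A_4, Milnor number mu = 4.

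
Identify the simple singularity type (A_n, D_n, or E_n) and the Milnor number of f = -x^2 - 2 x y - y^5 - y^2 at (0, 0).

The Hessian of f at 0 has rank 1. Corank 1: A-series; mu = 4 gives A_4.

Type A_4, Milnor number mu = 4.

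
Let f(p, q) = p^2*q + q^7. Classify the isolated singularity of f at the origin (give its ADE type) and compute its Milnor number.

Type D_{8}, Milnor number mu = 8.

The Hessian of f at 0 is [[0, 0], [0, 0]] with rank 0, so corank 2. A Groebner basis of the Jacobian ideal J(f) in C{p,q} is {p^2/7 + q^6, p^3, p*q}; counting standard monomials gives mu = 8. Corank 2; j^3 = p^2*q has shape L^2 M (L != M), so D-series; mu = 8 gives D_8.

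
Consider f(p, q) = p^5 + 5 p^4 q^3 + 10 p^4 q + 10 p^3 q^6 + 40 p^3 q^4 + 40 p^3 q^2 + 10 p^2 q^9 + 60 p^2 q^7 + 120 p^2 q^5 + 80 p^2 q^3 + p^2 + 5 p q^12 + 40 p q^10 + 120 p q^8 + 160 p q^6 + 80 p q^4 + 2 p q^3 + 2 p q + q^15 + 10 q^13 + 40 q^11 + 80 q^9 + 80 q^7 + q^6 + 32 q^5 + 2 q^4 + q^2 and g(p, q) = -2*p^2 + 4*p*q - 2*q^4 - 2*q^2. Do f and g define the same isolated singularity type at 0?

No.

The Hessian of f at 0 has rank 1. Corank 1: A-series; mu = 4 gives A_4. The Hessian of g at 0 has rank 1. Corank 1: A-series; mu = 3 gives A_3. f is A_4 but g is A_3, hence not right-equivalent.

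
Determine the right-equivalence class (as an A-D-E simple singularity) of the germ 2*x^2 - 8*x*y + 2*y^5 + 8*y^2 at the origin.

The Hessian of f at 0 is [[4, -8], [-8, 16]] with rank 1, so corank 1. A Groebner basis of the Jacobian ideal J(f) in C{x,y} is {y^4, x - 2*y}; counting standard monomials gives mu = 4. Corank 1: A-series; mu = 4 gives A_4.

A_{4}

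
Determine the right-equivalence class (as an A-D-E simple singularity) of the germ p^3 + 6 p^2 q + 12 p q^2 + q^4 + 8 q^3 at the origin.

E_{6}

The Hessian of f at 0 is [[0, 0], [0, 0]] with rank 0, so corank 2. A Groebner basis of the Jacobian ideal J(f) in C{p,q} is {q^3, p^2 + 4*p*q + 4*q^2}; counting standard monomials gives mu = 6. Corank 2; j^3 = (p + 2*q)^3 is a perfect cube, so E-series; the 4-jet and mu = 6 give E_6.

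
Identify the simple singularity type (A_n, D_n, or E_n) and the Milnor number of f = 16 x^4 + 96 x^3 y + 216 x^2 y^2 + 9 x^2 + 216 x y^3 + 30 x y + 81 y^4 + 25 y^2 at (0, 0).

The Hessian of f at 0 has rank 1. Corank 1: A-series; mu = 3 gives A_3.

Type A_{3}, Milnor number mu = 3.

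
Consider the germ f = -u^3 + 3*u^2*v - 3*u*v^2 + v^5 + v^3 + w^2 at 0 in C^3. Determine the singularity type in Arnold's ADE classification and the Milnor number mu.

The Hessian of f at 0 has rank 1. Corank 2; j^3 = -(u - v)^3 is a perfect cube, so E-series; the 5-jet and mu = 8 give E_8.

Type E_{8}, Milnor number mu = 8.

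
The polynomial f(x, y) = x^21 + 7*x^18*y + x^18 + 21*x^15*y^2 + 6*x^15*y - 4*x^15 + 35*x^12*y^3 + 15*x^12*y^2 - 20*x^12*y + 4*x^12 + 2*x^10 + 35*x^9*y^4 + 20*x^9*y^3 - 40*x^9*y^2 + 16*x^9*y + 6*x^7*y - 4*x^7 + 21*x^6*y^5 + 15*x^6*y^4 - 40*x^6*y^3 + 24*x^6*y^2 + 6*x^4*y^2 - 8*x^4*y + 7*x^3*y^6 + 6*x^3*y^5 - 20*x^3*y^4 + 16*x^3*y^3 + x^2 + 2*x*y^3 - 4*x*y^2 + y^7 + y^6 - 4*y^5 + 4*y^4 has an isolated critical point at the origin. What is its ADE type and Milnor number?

Type A_6, Milnor number mu = 6.

The Hessian of f at 0 has rank 1. Corank 1: A-series; mu = 6 gives A_6.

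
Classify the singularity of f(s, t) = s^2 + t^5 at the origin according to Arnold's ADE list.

A4

The Hessian of f at 0 is [[2, 0], [0, 0]] with rank 1, so corank 1. A Groebner basis of the Jacobian ideal J(f) in C{s,t} is {t^4, s}; counting standard monomials gives mu = 4. Corank 1: A-series; mu = 4 gives A_4.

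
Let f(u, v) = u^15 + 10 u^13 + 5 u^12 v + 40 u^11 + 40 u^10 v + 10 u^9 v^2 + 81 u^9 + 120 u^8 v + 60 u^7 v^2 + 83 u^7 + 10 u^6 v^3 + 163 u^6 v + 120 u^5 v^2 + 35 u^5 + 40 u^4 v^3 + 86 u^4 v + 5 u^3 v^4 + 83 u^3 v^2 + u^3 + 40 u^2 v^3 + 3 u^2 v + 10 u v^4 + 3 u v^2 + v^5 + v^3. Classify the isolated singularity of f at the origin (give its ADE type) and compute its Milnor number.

Type E_{8}, Milnor number mu = 8.

The Hessian of f at 0 has rank 0. Corank 2; j^3 = (u + v)^3 is a perfect cube, so E-series; the 5-jet and mu = 8 give E_8.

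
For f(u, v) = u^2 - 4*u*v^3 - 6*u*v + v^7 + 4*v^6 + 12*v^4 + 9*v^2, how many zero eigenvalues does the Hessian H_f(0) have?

1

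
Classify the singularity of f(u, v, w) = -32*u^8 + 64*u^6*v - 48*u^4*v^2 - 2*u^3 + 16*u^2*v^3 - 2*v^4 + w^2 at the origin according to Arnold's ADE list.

E_{6}

The Hessian of f at 0 is [[0, 0, 0], [0, 0, 0], [0, 0, 2]] with rank 1, so corank 2. A Groebner basis of the Jacobian ideal J(f) in C{u,v,w} is {v^3, u^2, w}; counting standard monomials gives mu = 6. Corank 2; j^3 = -2*u^3 is a perfect cube, so E-series; the 4-jet and mu = 6 give E_6.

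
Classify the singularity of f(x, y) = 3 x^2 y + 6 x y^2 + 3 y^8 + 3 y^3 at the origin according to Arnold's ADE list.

The Hessian of f at 0 has rank 0. Corank 2; j^3 = 3*y*(x + y)^2 has shape L^2 M (L != M), so D-series; mu = 9 gives D_9.

D_{9}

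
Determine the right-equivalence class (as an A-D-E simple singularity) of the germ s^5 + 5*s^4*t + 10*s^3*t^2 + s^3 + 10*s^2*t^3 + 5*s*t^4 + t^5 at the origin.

The Hessian of f at 0 has rank 0. Corank 2; j^3 = s^3 is a perfect cube, so E-series; the 5-jet and mu = 8 give E_8.

E_8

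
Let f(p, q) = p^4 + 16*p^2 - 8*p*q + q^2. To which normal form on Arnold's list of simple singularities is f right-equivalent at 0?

A_3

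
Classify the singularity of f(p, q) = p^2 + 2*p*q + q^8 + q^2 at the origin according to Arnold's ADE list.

The Hessian of f at 0 has rank 1. Corank 1: A-series; mu = 7 gives A_7.

A7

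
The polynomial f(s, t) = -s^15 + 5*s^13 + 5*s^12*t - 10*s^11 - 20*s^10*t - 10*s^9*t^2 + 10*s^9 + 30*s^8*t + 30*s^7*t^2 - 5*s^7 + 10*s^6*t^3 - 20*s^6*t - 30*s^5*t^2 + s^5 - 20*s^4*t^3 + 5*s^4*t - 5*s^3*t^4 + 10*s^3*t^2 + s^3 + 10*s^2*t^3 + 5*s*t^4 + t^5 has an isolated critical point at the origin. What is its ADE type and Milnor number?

Type E_8, Milnor number mu = 8.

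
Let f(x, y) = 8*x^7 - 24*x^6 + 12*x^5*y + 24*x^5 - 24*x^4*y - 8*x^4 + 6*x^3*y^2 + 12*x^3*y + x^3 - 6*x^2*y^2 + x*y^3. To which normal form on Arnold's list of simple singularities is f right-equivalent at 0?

The Hessian of f at 0 has rank 0. Corank 2; j^3 = x^3 is a perfect cube, so E-series; the 4-jet and mu = 7 give E_7.

E7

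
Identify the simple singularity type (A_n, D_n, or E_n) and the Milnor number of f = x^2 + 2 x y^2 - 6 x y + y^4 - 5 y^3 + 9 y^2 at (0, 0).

The Hessian of f at 0 has rank 1. Corank 1: A-series; mu = 2 gives A_2.

Type A2, Milnor number mu = 2.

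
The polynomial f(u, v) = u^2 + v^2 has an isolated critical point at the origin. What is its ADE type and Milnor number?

Type A_1, Milnor number mu = 1.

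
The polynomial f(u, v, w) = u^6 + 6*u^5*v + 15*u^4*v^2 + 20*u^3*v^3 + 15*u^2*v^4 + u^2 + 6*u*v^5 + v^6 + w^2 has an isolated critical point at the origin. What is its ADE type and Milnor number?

Type A_{5}, Milnor number mu = 5.

The Hessian of f at 0 has rank 2. Corank 1: A-series; mu = 5 gives A_5.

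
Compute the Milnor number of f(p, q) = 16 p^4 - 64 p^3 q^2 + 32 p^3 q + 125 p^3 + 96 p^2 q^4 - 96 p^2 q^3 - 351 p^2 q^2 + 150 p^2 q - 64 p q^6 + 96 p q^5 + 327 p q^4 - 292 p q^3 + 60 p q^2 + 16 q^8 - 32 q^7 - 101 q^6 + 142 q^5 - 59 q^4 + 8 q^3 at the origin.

The Hessian of f at 0 is [[0, 0], [0, 0]] with rank 0, so corank 2. A Groebner basis of the Jacobian ideal J(f) in C{p,q} is {p^3 - 6*p^2/5 - 24*p*q/25 - 24*q^2/125, p^2*q + 14*p^2/5 + 56*p*q/25 + 56*q^2/125, -13*p^2/2 + p*q^2 - 26*p*q/5 - 26*q^2/25, 15*p^2 + 12*p*q + q^3 + 12*q^2/5}; counting standard monomials gives mu = 6. Corank 2; j^3 = (5*p + 2*q)^3 is a perfect cube, so E-series; the 4-jet and mu = 6 give E_6.

6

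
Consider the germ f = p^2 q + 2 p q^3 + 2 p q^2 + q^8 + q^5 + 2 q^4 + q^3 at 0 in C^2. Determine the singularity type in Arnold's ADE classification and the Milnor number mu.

The Hessian of f at 0 is [[0, 0], [0, 0]] with rank 0, so corank 2. A Groebner basis of the Jacobian ideal J(f) in C{p,q} is {p^4 + 6*p^3 + 14*p^2*q + p^2/2 + 23*p*q^2/2 - 5*p*q/2 - 3*q^2, p^3*q - 3*p^3 - 6*p^2*q - p^2/8 - 33*p*q^2/8 + 7*p*q/8 + q^2, p^3 + p^2*q^2 + p^2*q, p*q + q^3 + q^2}; counting standard monomials gives mu = 9. Corank 2; j^3 = q*(p + q)^2 has shape L^2 M (L != M), so D-series; mu = 9 gives D_9.

Type D_9, Milnor number mu = 9.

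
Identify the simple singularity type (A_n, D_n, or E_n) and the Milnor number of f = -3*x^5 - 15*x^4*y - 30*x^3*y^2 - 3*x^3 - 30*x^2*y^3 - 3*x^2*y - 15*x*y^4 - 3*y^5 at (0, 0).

Type D_6, Milnor number mu = 6.

The Hessian of f at 0 has rank 0. Corank 2; j^3 = -3*x^2*(x + y) has shape L^2 M (L != M), so D-series; mu = 6 gives D_6.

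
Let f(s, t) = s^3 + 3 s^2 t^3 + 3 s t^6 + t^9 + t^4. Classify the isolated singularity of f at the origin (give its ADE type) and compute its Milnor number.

The Hessian of f at 0 is [[0, 0], [0, 0]] with rank 0, so corank 2. A Groebner basis of the Jacobian ideal J(f) in C{s,t} is {t^3, s^2}; counting standard monomials gives mu = 6. Corank 2; j^3 = s^3 is a perfect cube, so E-series; the 4-jet and mu = 6 give E_6.

Type E_6, Milnor number mu = 6.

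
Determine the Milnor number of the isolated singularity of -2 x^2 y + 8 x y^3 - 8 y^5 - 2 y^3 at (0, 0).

4

The Hessian of f at 0 has rank 0. Corank 2; j^3 = -2*y*(x^2 + y^2) splits into three distinct lines over C (the quadratic factor has nonzero discriminant), so D_4.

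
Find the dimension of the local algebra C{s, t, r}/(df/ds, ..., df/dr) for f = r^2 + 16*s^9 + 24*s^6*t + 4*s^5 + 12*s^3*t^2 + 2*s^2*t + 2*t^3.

4

The Hessian of f at 0 is [[0, 0, 0], [0, 0, 0], [0, 0, 2]] with rank 1, so corank 2. A Groebner basis of the Jacobian ideal J(f) in C{s,t,r} is {t^3, s^2 + 3*t^2, s*t, r}; counting standard monomials gives mu = 4. Corank 2; j^3 = 2*t*(s^2 + t^2) splits into three distinct lines over C (the quadratic factor has nonzero discriminant), so D_4.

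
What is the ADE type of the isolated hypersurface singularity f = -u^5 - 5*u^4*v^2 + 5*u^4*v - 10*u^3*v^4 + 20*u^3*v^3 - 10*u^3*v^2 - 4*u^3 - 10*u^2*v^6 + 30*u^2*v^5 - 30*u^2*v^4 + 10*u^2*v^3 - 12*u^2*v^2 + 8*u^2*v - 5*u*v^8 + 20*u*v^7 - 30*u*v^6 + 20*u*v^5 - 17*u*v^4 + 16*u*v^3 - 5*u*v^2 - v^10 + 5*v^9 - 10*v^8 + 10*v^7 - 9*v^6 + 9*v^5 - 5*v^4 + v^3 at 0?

The Hessian of f at 0 is [[0, 0], [0, 0]] with rank 0, so corank 2. A Groebner basis of the Jacobian ideal J(f) in C{u,v} is {u^3 + 197*u^2/236 - 335*u*v/472 + 69*v^2/472, u^2*v + 133*u^2/118 - 207*u*v/236 + 37*v^2/236, 69*u^2/59 + u*v^2 - 79*u*v/118 + 5*v^2/118, 10*u^2/59 + 49*u*v/59 + v^3 - 27*v^2/59}; counting standard monomials gives mu = 6. Corank 2; j^3 = -(u - v)*(2*u - v)^2 has shape L^2 M (L != M), so D-series; mu = 6 gives D_6.

D_6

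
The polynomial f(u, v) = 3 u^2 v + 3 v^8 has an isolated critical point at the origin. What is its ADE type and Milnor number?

The Hessian of f at 0 is [[0, 0], [0, 0]] with rank 0, so corank 2. A Groebner basis of the Jacobian ideal J(f) in C{u,v} is {u^2/8 + v^7, u^3, u*v}; counting standard monomials gives mu = 9. Corank 2; j^3 = 3*u^2*v has shape L^2 M (L != M), so D-series; mu = 9 gives D_9.

Type D_{9}, Milnor number mu = 9.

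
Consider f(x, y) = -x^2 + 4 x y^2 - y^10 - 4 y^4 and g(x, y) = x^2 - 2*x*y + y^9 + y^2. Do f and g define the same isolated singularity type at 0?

The Hessian of f at 0 has rank 1. Corank 1: A-series; mu = 9 gives A_9. The Hessian of g at 0 has rank 1. Corank 1: A-series; mu = 8 gives A_8. f is A_9 but g is A_8, hence not right-equivalent.

No.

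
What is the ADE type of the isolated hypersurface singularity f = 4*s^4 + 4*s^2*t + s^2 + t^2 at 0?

A_{1}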